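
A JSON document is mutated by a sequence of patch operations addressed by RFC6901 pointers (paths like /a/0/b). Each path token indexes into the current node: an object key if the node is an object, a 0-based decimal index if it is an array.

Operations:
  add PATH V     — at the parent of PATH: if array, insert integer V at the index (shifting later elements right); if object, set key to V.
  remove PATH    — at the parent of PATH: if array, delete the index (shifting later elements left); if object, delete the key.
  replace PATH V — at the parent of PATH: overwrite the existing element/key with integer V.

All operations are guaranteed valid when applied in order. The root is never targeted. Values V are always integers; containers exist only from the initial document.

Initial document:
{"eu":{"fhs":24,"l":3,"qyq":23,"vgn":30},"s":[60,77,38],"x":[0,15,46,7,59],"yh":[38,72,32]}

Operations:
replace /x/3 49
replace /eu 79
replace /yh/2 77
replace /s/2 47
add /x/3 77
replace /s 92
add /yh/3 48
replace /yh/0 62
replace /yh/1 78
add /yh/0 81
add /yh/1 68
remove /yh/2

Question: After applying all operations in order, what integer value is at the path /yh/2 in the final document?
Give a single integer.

Answer: 78

Derivation:
After op 1 (replace /x/3 49): {"eu":{"fhs":24,"l":3,"qyq":23,"vgn":30},"s":[60,77,38],"x":[0,15,46,49,59],"yh":[38,72,32]}
After op 2 (replace /eu 79): {"eu":79,"s":[60,77,38],"x":[0,15,46,49,59],"yh":[38,72,32]}
After op 3 (replace /yh/2 77): {"eu":79,"s":[60,77,38],"x":[0,15,46,49,59],"yh":[38,72,77]}
After op 4 (replace /s/2 47): {"eu":79,"s":[60,77,47],"x":[0,15,46,49,59],"yh":[38,72,77]}
After op 5 (add /x/3 77): {"eu":79,"s":[60,77,47],"x":[0,15,46,77,49,59],"yh":[38,72,77]}
After op 6 (replace /s 92): {"eu":79,"s":92,"x":[0,15,46,77,49,59],"yh":[38,72,77]}
After op 7 (add /yh/3 48): {"eu":79,"s":92,"x":[0,15,46,77,49,59],"yh":[38,72,77,48]}
After op 8 (replace /yh/0 62): {"eu":79,"s":92,"x":[0,15,46,77,49,59],"yh":[62,72,77,48]}
After op 9 (replace /yh/1 78): {"eu":79,"s":92,"x":[0,15,46,77,49,59],"yh":[62,78,77,48]}
After op 10 (add /yh/0 81): {"eu":79,"s":92,"x":[0,15,46,77,49,59],"yh":[81,62,78,77,48]}
After op 11 (add /yh/1 68): {"eu":79,"s":92,"x":[0,15,46,77,49,59],"yh":[81,68,62,78,77,48]}
After op 12 (remove /yh/2): {"eu":79,"s":92,"x":[0,15,46,77,49,59],"yh":[81,68,78,77,48]}
Value at /yh/2: 78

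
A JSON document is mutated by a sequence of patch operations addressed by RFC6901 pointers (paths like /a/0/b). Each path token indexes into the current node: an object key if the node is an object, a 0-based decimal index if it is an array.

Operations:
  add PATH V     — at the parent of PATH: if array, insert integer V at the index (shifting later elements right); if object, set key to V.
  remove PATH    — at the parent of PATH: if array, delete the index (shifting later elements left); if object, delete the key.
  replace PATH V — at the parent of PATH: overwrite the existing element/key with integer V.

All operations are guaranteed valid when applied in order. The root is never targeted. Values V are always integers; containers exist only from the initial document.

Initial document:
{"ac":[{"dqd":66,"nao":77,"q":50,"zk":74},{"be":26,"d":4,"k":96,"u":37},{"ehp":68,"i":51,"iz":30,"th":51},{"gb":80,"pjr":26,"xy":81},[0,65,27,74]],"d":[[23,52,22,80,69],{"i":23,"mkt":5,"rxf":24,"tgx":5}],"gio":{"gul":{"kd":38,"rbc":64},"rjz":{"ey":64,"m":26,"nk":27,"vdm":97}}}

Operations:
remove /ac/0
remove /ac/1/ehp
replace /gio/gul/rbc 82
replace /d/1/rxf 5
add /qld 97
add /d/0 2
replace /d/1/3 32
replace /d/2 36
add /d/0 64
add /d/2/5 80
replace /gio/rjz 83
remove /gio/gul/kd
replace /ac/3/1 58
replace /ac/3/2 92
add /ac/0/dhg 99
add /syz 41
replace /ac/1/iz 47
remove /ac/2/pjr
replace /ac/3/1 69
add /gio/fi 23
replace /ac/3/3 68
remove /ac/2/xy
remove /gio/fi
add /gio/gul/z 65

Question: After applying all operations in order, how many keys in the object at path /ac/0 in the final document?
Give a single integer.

Answer: 5

Derivation:
After op 1 (remove /ac/0): {"ac":[{"be":26,"d":4,"k":96,"u":37},{"ehp":68,"i":51,"iz":30,"th":51},{"gb":80,"pjr":26,"xy":81},[0,65,27,74]],"d":[[23,52,22,80,69],{"i":23,"mkt":5,"rxf":24,"tgx":5}],"gio":{"gul":{"kd":38,"rbc":64},"rjz":{"ey":64,"m":26,"nk":27,"vdm":97}}}
After op 2 (remove /ac/1/ehp): {"ac":[{"be":26,"d":4,"k":96,"u":37},{"i":51,"iz":30,"th":51},{"gb":80,"pjr":26,"xy":81},[0,65,27,74]],"d":[[23,52,22,80,69],{"i":23,"mkt":5,"rxf":24,"tgx":5}],"gio":{"gul":{"kd":38,"rbc":64},"rjz":{"ey":64,"m":26,"nk":27,"vdm":97}}}
After op 3 (replace /gio/gul/rbc 82): {"ac":[{"be":26,"d":4,"k":96,"u":37},{"i":51,"iz":30,"th":51},{"gb":80,"pjr":26,"xy":81},[0,65,27,74]],"d":[[23,52,22,80,69],{"i":23,"mkt":5,"rxf":24,"tgx":5}],"gio":{"gul":{"kd":38,"rbc":82},"rjz":{"ey":64,"m":26,"nk":27,"vdm":97}}}
After op 4 (replace /d/1/rxf 5): {"ac":[{"be":26,"d":4,"k":96,"u":37},{"i":51,"iz":30,"th":51},{"gb":80,"pjr":26,"xy":81},[0,65,27,74]],"d":[[23,52,22,80,69],{"i":23,"mkt":5,"rxf":5,"tgx":5}],"gio":{"gul":{"kd":38,"rbc":82},"rjz":{"ey":64,"m":26,"nk":27,"vdm":97}}}
After op 5 (add /qld 97): {"ac":[{"be":26,"d":4,"k":96,"u":37},{"i":51,"iz":30,"th":51},{"gb":80,"pjr":26,"xy":81},[0,65,27,74]],"d":[[23,52,22,80,69],{"i":23,"mkt":5,"rxf":5,"tgx":5}],"gio":{"gul":{"kd":38,"rbc":82},"rjz":{"ey":64,"m":26,"nk":27,"vdm":97}},"qld":97}
After op 6 (add /d/0 2): {"ac":[{"be":26,"d":4,"k":96,"u":37},{"i":51,"iz":30,"th":51},{"gb":80,"pjr":26,"xy":81},[0,65,27,74]],"d":[2,[23,52,22,80,69],{"i":23,"mkt":5,"rxf":5,"tgx":5}],"gio":{"gul":{"kd":38,"rbc":82},"rjz":{"ey":64,"m":26,"nk":27,"vdm":97}},"qld":97}
After op 7 (replace /d/1/3 32): {"ac":[{"be":26,"d":4,"k":96,"u":37},{"i":51,"iz":30,"th":51},{"gb":80,"pjr":26,"xy":81},[0,65,27,74]],"d":[2,[23,52,22,32,69],{"i":23,"mkt":5,"rxf":5,"tgx":5}],"gio":{"gul":{"kd":38,"rbc":82},"rjz":{"ey":64,"m":26,"nk":27,"vdm":97}},"qld":97}
After op 8 (replace /d/2 36): {"ac":[{"be":26,"d":4,"k":96,"u":37},{"i":51,"iz":30,"th":51},{"gb":80,"pjr":26,"xy":81},[0,65,27,74]],"d":[2,[23,52,22,32,69],36],"gio":{"gul":{"kd":38,"rbc":82},"rjz":{"ey":64,"m":26,"nk":27,"vdm":97}},"qld":97}
After op 9 (add /d/0 64): {"ac":[{"be":26,"d":4,"k":96,"u":37},{"i":51,"iz":30,"th":51},{"gb":80,"pjr":26,"xy":81},[0,65,27,74]],"d":[64,2,[23,52,22,32,69],36],"gio":{"gul":{"kd":38,"rbc":82},"rjz":{"ey":64,"m":26,"nk":27,"vdm":97}},"qld":97}
After op 10 (add /d/2/5 80): {"ac":[{"be":26,"d":4,"k":96,"u":37},{"i":51,"iz":30,"th":51},{"gb":80,"pjr":26,"xy":81},[0,65,27,74]],"d":[64,2,[23,52,22,32,69,80],36],"gio":{"gul":{"kd":38,"rbc":82},"rjz":{"ey":64,"m":26,"nk":27,"vdm":97}},"qld":97}
After op 11 (replace /gio/rjz 83): {"ac":[{"be":26,"d":4,"k":96,"u":37},{"i":51,"iz":30,"th":51},{"gb":80,"pjr":26,"xy":81},[0,65,27,74]],"d":[64,2,[23,52,22,32,69,80],36],"gio":{"gul":{"kd":38,"rbc":82},"rjz":83},"qld":97}
After op 12 (remove /gio/gul/kd): {"ac":[{"be":26,"d":4,"k":96,"u":37},{"i":51,"iz":30,"th":51},{"gb":80,"pjr":26,"xy":81},[0,65,27,74]],"d":[64,2,[23,52,22,32,69,80],36],"gio":{"gul":{"rbc":82},"rjz":83},"qld":97}
After op 13 (replace /ac/3/1 58): {"ac":[{"be":26,"d":4,"k":96,"u":37},{"i":51,"iz":30,"th":51},{"gb":80,"pjr":26,"xy":81},[0,58,27,74]],"d":[64,2,[23,52,22,32,69,80],36],"gio":{"gul":{"rbc":82},"rjz":83},"qld":97}
After op 14 (replace /ac/3/2 92): {"ac":[{"be":26,"d":4,"k":96,"u":37},{"i":51,"iz":30,"th":51},{"gb":80,"pjr":26,"xy":81},[0,58,92,74]],"d":[64,2,[23,52,22,32,69,80],36],"gio":{"gul":{"rbc":82},"rjz":83},"qld":97}
After op 15 (add /ac/0/dhg 99): {"ac":[{"be":26,"d":4,"dhg":99,"k":96,"u":37},{"i":51,"iz":30,"th":51},{"gb":80,"pjr":26,"xy":81},[0,58,92,74]],"d":[64,2,[23,52,22,32,69,80],36],"gio":{"gul":{"rbc":82},"rjz":83},"qld":97}
After op 16 (add /syz 41): {"ac":[{"be":26,"d":4,"dhg":99,"k":96,"u":37},{"i":51,"iz":30,"th":51},{"gb":80,"pjr":26,"xy":81},[0,58,92,74]],"d":[64,2,[23,52,22,32,69,80],36],"gio":{"gul":{"rbc":82},"rjz":83},"qld":97,"syz":41}
After op 17 (replace /ac/1/iz 47): {"ac":[{"be":26,"d":4,"dhg":99,"k":96,"u":37},{"i":51,"iz":47,"th":51},{"gb":80,"pjr":26,"xy":81},[0,58,92,74]],"d":[64,2,[23,52,22,32,69,80],36],"gio":{"gul":{"rbc":82},"rjz":83},"qld":97,"syz":41}
After op 18 (remove /ac/2/pjr): {"ac":[{"be":26,"d":4,"dhg":99,"k":96,"u":37},{"i":51,"iz":47,"th":51},{"gb":80,"xy":81},[0,58,92,74]],"d":[64,2,[23,52,22,32,69,80],36],"gio":{"gul":{"rbc":82},"rjz":83},"qld":97,"syz":41}
After op 19 (replace /ac/3/1 69): {"ac":[{"be":26,"d":4,"dhg":99,"k":96,"u":37},{"i":51,"iz":47,"th":51},{"gb":80,"xy":81},[0,69,92,74]],"d":[64,2,[23,52,22,32,69,80],36],"gio":{"gul":{"rbc":82},"rjz":83},"qld":97,"syz":41}
After op 20 (add /gio/fi 23): {"ac":[{"be":26,"d":4,"dhg":99,"k":96,"u":37},{"i":51,"iz":47,"th":51},{"gb":80,"xy":81},[0,69,92,74]],"d":[64,2,[23,52,22,32,69,80],36],"gio":{"fi":23,"gul":{"rbc":82},"rjz":83},"qld":97,"syz":41}
After op 21 (replace /ac/3/3 68): {"ac":[{"be":26,"d":4,"dhg":99,"k":96,"u":37},{"i":51,"iz":47,"th":51},{"gb":80,"xy":81},[0,69,92,68]],"d":[64,2,[23,52,22,32,69,80],36],"gio":{"fi":23,"gul":{"rbc":82},"rjz":83},"qld":97,"syz":41}
After op 22 (remove /ac/2/xy): {"ac":[{"be":26,"d":4,"dhg":99,"k":96,"u":37},{"i":51,"iz":47,"th":51},{"gb":80},[0,69,92,68]],"d":[64,2,[23,52,22,32,69,80],36],"gio":{"fi":23,"gul":{"rbc":82},"rjz":83},"qld":97,"syz":41}
After op 23 (remove /gio/fi): {"ac":[{"be":26,"d":4,"dhg":99,"k":96,"u":37},{"i":51,"iz":47,"th":51},{"gb":80},[0,69,92,68]],"d":[64,2,[23,52,22,32,69,80],36],"gio":{"gul":{"rbc":82},"rjz":83},"qld":97,"syz":41}
After op 24 (add /gio/gul/z 65): {"ac":[{"be":26,"d":4,"dhg":99,"k":96,"u":37},{"i":51,"iz":47,"th":51},{"gb":80},[0,69,92,68]],"d":[64,2,[23,52,22,32,69,80],36],"gio":{"gul":{"rbc":82,"z":65},"rjz":83},"qld":97,"syz":41}
Size at path /ac/0: 5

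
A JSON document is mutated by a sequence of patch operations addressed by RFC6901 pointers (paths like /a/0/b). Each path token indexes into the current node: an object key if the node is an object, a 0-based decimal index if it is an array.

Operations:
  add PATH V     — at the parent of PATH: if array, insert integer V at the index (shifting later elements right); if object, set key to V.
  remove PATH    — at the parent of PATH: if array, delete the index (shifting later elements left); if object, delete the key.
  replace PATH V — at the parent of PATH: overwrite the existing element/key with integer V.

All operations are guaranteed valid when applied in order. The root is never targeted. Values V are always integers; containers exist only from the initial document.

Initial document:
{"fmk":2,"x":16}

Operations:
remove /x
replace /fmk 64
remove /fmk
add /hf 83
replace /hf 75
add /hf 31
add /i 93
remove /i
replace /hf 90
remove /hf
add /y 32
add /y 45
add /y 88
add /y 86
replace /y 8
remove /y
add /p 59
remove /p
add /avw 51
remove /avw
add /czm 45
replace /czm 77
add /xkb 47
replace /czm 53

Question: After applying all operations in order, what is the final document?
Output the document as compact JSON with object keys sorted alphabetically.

After op 1 (remove /x): {"fmk":2}
After op 2 (replace /fmk 64): {"fmk":64}
After op 3 (remove /fmk): {}
After op 4 (add /hf 83): {"hf":83}
After op 5 (replace /hf 75): {"hf":75}
After op 6 (add /hf 31): {"hf":31}
After op 7 (add /i 93): {"hf":31,"i":93}
After op 8 (remove /i): {"hf":31}
After op 9 (replace /hf 90): {"hf":90}
After op 10 (remove /hf): {}
After op 11 (add /y 32): {"y":32}
After op 12 (add /y 45): {"y":45}
After op 13 (add /y 88): {"y":88}
After op 14 (add /y 86): {"y":86}
After op 15 (replace /y 8): {"y":8}
After op 16 (remove /y): {}
After op 17 (add /p 59): {"p":59}
After op 18 (remove /p): {}
After op 19 (add /avw 51): {"avw":51}
After op 20 (remove /avw): {}
After op 21 (add /czm 45): {"czm":45}
After op 22 (replace /czm 77): {"czm":77}
After op 23 (add /xkb 47): {"czm":77,"xkb":47}
After op 24 (replace /czm 53): {"czm":53,"xkb":47}

Answer: {"czm":53,"xkb":47}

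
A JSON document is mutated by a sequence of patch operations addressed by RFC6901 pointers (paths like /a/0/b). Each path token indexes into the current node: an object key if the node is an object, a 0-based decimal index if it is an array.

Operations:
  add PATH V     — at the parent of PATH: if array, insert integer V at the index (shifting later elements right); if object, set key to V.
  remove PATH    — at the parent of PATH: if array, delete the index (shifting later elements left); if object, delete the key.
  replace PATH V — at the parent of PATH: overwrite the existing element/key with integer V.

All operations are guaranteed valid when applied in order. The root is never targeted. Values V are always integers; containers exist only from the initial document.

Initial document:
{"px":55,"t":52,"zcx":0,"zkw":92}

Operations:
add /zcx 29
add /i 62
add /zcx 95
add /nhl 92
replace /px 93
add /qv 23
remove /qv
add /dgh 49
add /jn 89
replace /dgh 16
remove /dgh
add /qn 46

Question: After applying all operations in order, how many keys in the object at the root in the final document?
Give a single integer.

After op 1 (add /zcx 29): {"px":55,"t":52,"zcx":29,"zkw":92}
After op 2 (add /i 62): {"i":62,"px":55,"t":52,"zcx":29,"zkw":92}
After op 3 (add /zcx 95): {"i":62,"px":55,"t":52,"zcx":95,"zkw":92}
After op 4 (add /nhl 92): {"i":62,"nhl":92,"px":55,"t":52,"zcx":95,"zkw":92}
After op 5 (replace /px 93): {"i":62,"nhl":92,"px":93,"t":52,"zcx":95,"zkw":92}
After op 6 (add /qv 23): {"i":62,"nhl":92,"px":93,"qv":23,"t":52,"zcx":95,"zkw":92}
After op 7 (remove /qv): {"i":62,"nhl":92,"px":93,"t":52,"zcx":95,"zkw":92}
After op 8 (add /dgh 49): {"dgh":49,"i":62,"nhl":92,"px":93,"t":52,"zcx":95,"zkw":92}
After op 9 (add /jn 89): {"dgh":49,"i":62,"jn":89,"nhl":92,"px":93,"t":52,"zcx":95,"zkw":92}
After op 10 (replace /dgh 16): {"dgh":16,"i":62,"jn":89,"nhl":92,"px":93,"t":52,"zcx":95,"zkw":92}
After op 11 (remove /dgh): {"i":62,"jn":89,"nhl":92,"px":93,"t":52,"zcx":95,"zkw":92}
After op 12 (add /qn 46): {"i":62,"jn":89,"nhl":92,"px":93,"qn":46,"t":52,"zcx":95,"zkw":92}
Size at the root: 8

Answer: 8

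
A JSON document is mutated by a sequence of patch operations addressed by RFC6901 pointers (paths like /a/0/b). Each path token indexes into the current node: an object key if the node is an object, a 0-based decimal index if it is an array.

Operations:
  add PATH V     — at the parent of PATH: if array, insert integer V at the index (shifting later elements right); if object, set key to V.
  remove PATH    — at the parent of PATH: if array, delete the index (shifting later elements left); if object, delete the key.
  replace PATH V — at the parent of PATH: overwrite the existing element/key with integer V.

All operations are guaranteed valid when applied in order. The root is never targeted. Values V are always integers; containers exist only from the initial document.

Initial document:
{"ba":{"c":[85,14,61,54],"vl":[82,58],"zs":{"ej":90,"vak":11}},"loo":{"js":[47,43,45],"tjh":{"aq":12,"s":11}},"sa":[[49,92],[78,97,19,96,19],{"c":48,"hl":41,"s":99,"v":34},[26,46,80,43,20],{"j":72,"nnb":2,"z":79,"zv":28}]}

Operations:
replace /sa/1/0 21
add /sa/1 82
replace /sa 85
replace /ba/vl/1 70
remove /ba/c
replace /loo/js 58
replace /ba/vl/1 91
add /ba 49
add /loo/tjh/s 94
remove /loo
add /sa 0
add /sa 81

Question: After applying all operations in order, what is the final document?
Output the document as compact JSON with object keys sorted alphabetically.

Answer: {"ba":49,"sa":81}

Derivation:
After op 1 (replace /sa/1/0 21): {"ba":{"c":[85,14,61,54],"vl":[82,58],"zs":{"ej":90,"vak":11}},"loo":{"js":[47,43,45],"tjh":{"aq":12,"s":11}},"sa":[[49,92],[21,97,19,96,19],{"c":48,"hl":41,"s":99,"v":34},[26,46,80,43,20],{"j":72,"nnb":2,"z":79,"zv":28}]}
After op 2 (add /sa/1 82): {"ba":{"c":[85,14,61,54],"vl":[82,58],"zs":{"ej":90,"vak":11}},"loo":{"js":[47,43,45],"tjh":{"aq":12,"s":11}},"sa":[[49,92],82,[21,97,19,96,19],{"c":48,"hl":41,"s":99,"v":34},[26,46,80,43,20],{"j":72,"nnb":2,"z":79,"zv":28}]}
After op 3 (replace /sa 85): {"ba":{"c":[85,14,61,54],"vl":[82,58],"zs":{"ej":90,"vak":11}},"loo":{"js":[47,43,45],"tjh":{"aq":12,"s":11}},"sa":85}
After op 4 (replace /ba/vl/1 70): {"ba":{"c":[85,14,61,54],"vl":[82,70],"zs":{"ej":90,"vak":11}},"loo":{"js":[47,43,45],"tjh":{"aq":12,"s":11}},"sa":85}
After op 5 (remove /ba/c): {"ba":{"vl":[82,70],"zs":{"ej":90,"vak":11}},"loo":{"js":[47,43,45],"tjh":{"aq":12,"s":11}},"sa":85}
After op 6 (replace /loo/js 58): {"ba":{"vl":[82,70],"zs":{"ej":90,"vak":11}},"loo":{"js":58,"tjh":{"aq":12,"s":11}},"sa":85}
After op 7 (replace /ba/vl/1 91): {"ba":{"vl":[82,91],"zs":{"ej":90,"vak":11}},"loo":{"js":58,"tjh":{"aq":12,"s":11}},"sa":85}
After op 8 (add /ba 49): {"ba":49,"loo":{"js":58,"tjh":{"aq":12,"s":11}},"sa":85}
After op 9 (add /loo/tjh/s 94): {"ba":49,"loo":{"js":58,"tjh":{"aq":12,"s":94}},"sa":85}
After op 10 (remove /loo): {"ba":49,"sa":85}
After op 11 (add /sa 0): {"ba":49,"sa":0}
After op 12 (add /sa 81): {"ba":49,"sa":81}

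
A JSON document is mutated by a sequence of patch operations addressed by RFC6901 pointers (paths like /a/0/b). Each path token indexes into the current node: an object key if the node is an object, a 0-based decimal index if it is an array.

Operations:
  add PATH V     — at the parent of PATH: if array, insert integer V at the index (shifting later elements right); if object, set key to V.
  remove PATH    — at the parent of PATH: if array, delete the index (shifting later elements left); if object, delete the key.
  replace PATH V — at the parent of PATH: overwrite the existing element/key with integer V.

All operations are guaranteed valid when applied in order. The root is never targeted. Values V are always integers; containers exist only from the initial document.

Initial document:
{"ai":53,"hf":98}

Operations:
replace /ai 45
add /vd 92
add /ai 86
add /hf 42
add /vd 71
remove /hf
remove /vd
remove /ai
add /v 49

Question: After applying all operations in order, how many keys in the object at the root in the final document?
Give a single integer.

After op 1 (replace /ai 45): {"ai":45,"hf":98}
After op 2 (add /vd 92): {"ai":45,"hf":98,"vd":92}
After op 3 (add /ai 86): {"ai":86,"hf":98,"vd":92}
After op 4 (add /hf 42): {"ai":86,"hf":42,"vd":92}
After op 5 (add /vd 71): {"ai":86,"hf":42,"vd":71}
After op 6 (remove /hf): {"ai":86,"vd":71}
After op 7 (remove /vd): {"ai":86}
After op 8 (remove /ai): {}
After op 9 (add /v 49): {"v":49}
Size at the root: 1

Answer: 1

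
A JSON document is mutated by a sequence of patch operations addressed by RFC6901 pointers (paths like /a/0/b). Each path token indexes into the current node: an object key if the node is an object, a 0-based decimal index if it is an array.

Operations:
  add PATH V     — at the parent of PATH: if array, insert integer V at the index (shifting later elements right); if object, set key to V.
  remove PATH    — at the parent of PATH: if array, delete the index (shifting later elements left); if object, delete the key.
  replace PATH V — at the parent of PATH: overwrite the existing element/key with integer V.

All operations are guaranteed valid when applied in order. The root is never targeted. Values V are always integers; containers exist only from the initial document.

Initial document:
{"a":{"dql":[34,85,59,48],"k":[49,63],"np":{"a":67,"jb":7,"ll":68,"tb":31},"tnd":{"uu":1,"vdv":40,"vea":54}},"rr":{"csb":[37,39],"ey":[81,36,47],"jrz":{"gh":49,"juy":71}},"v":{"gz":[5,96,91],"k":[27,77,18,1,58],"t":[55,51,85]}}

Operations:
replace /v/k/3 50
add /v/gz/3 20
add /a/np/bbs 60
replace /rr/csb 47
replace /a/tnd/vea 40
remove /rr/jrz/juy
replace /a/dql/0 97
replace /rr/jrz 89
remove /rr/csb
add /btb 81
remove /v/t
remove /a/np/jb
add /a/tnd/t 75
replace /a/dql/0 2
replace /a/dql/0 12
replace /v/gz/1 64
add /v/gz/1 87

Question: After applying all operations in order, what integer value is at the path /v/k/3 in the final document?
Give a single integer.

After op 1 (replace /v/k/3 50): {"a":{"dql":[34,85,59,48],"k":[49,63],"np":{"a":67,"jb":7,"ll":68,"tb":31},"tnd":{"uu":1,"vdv":40,"vea":54}},"rr":{"csb":[37,39],"ey":[81,36,47],"jrz":{"gh":49,"juy":71}},"v":{"gz":[5,96,91],"k":[27,77,18,50,58],"t":[55,51,85]}}
After op 2 (add /v/gz/3 20): {"a":{"dql":[34,85,59,48],"k":[49,63],"np":{"a":67,"jb":7,"ll":68,"tb":31},"tnd":{"uu":1,"vdv":40,"vea":54}},"rr":{"csb":[37,39],"ey":[81,36,47],"jrz":{"gh":49,"juy":71}},"v":{"gz":[5,96,91,20],"k":[27,77,18,50,58],"t":[55,51,85]}}
After op 3 (add /a/np/bbs 60): {"a":{"dql":[34,85,59,48],"k":[49,63],"np":{"a":67,"bbs":60,"jb":7,"ll":68,"tb":31},"tnd":{"uu":1,"vdv":40,"vea":54}},"rr":{"csb":[37,39],"ey":[81,36,47],"jrz":{"gh":49,"juy":71}},"v":{"gz":[5,96,91,20],"k":[27,77,18,50,58],"t":[55,51,85]}}
After op 4 (replace /rr/csb 47): {"a":{"dql":[34,85,59,48],"k":[49,63],"np":{"a":67,"bbs":60,"jb":7,"ll":68,"tb":31},"tnd":{"uu":1,"vdv":40,"vea":54}},"rr":{"csb":47,"ey":[81,36,47],"jrz":{"gh":49,"juy":71}},"v":{"gz":[5,96,91,20],"k":[27,77,18,50,58],"t":[55,51,85]}}
After op 5 (replace /a/tnd/vea 40): {"a":{"dql":[34,85,59,48],"k":[49,63],"np":{"a":67,"bbs":60,"jb":7,"ll":68,"tb":31},"tnd":{"uu":1,"vdv":40,"vea":40}},"rr":{"csb":47,"ey":[81,36,47],"jrz":{"gh":49,"juy":71}},"v":{"gz":[5,96,91,20],"k":[27,77,18,50,58],"t":[55,51,85]}}
After op 6 (remove /rr/jrz/juy): {"a":{"dql":[34,85,59,48],"k":[49,63],"np":{"a":67,"bbs":60,"jb":7,"ll":68,"tb":31},"tnd":{"uu":1,"vdv":40,"vea":40}},"rr":{"csb":47,"ey":[81,36,47],"jrz":{"gh":49}},"v":{"gz":[5,96,91,20],"k":[27,77,18,50,58],"t":[55,51,85]}}
After op 7 (replace /a/dql/0 97): {"a":{"dql":[97,85,59,48],"k":[49,63],"np":{"a":67,"bbs":60,"jb":7,"ll":68,"tb":31},"tnd":{"uu":1,"vdv":40,"vea":40}},"rr":{"csb":47,"ey":[81,36,47],"jrz":{"gh":49}},"v":{"gz":[5,96,91,20],"k":[27,77,18,50,58],"t":[55,51,85]}}
After op 8 (replace /rr/jrz 89): {"a":{"dql":[97,85,59,48],"k":[49,63],"np":{"a":67,"bbs":60,"jb":7,"ll":68,"tb":31},"tnd":{"uu":1,"vdv":40,"vea":40}},"rr":{"csb":47,"ey":[81,36,47],"jrz":89},"v":{"gz":[5,96,91,20],"k":[27,77,18,50,58],"t":[55,51,85]}}
After op 9 (remove /rr/csb): {"a":{"dql":[97,85,59,48],"k":[49,63],"np":{"a":67,"bbs":60,"jb":7,"ll":68,"tb":31},"tnd":{"uu":1,"vdv":40,"vea":40}},"rr":{"ey":[81,36,47],"jrz":89},"v":{"gz":[5,96,91,20],"k":[27,77,18,50,58],"t":[55,51,85]}}
After op 10 (add /btb 81): {"a":{"dql":[97,85,59,48],"k":[49,63],"np":{"a":67,"bbs":60,"jb":7,"ll":68,"tb":31},"tnd":{"uu":1,"vdv":40,"vea":40}},"btb":81,"rr":{"ey":[81,36,47],"jrz":89},"v":{"gz":[5,96,91,20],"k":[27,77,18,50,58],"t":[55,51,85]}}
After op 11 (remove /v/t): {"a":{"dql":[97,85,59,48],"k":[49,63],"np":{"a":67,"bbs":60,"jb":7,"ll":68,"tb":31},"tnd":{"uu":1,"vdv":40,"vea":40}},"btb":81,"rr":{"ey":[81,36,47],"jrz":89},"v":{"gz":[5,96,91,20],"k":[27,77,18,50,58]}}
After op 12 (remove /a/np/jb): {"a":{"dql":[97,85,59,48],"k":[49,63],"np":{"a":67,"bbs":60,"ll":68,"tb":31},"tnd":{"uu":1,"vdv":40,"vea":40}},"btb":81,"rr":{"ey":[81,36,47],"jrz":89},"v":{"gz":[5,96,91,20],"k":[27,77,18,50,58]}}
After op 13 (add /a/tnd/t 75): {"a":{"dql":[97,85,59,48],"k":[49,63],"np":{"a":67,"bbs":60,"ll":68,"tb":31},"tnd":{"t":75,"uu":1,"vdv":40,"vea":40}},"btb":81,"rr":{"ey":[81,36,47],"jrz":89},"v":{"gz":[5,96,91,20],"k":[27,77,18,50,58]}}
After op 14 (replace /a/dql/0 2): {"a":{"dql":[2,85,59,48],"k":[49,63],"np":{"a":67,"bbs":60,"ll":68,"tb":31},"tnd":{"t":75,"uu":1,"vdv":40,"vea":40}},"btb":81,"rr":{"ey":[81,36,47],"jrz":89},"v":{"gz":[5,96,91,20],"k":[27,77,18,50,58]}}
After op 15 (replace /a/dql/0 12): {"a":{"dql":[12,85,59,48],"k":[49,63],"np":{"a":67,"bbs":60,"ll":68,"tb":31},"tnd":{"t":75,"uu":1,"vdv":40,"vea":40}},"btb":81,"rr":{"ey":[81,36,47],"jrz":89},"v":{"gz":[5,96,91,20],"k":[27,77,18,50,58]}}
After op 16 (replace /v/gz/1 64): {"a":{"dql":[12,85,59,48],"k":[49,63],"np":{"a":67,"bbs":60,"ll":68,"tb":31},"tnd":{"t":75,"uu":1,"vdv":40,"vea":40}},"btb":81,"rr":{"ey":[81,36,47],"jrz":89},"v":{"gz":[5,64,91,20],"k":[27,77,18,50,58]}}
After op 17 (add /v/gz/1 87): {"a":{"dql":[12,85,59,48],"k":[49,63],"np":{"a":67,"bbs":60,"ll":68,"tb":31},"tnd":{"t":75,"uu":1,"vdv":40,"vea":40}},"btb":81,"rr":{"ey":[81,36,47],"jrz":89},"v":{"gz":[5,87,64,91,20],"k":[27,77,18,50,58]}}
Value at /v/k/3: 50

Answer: 50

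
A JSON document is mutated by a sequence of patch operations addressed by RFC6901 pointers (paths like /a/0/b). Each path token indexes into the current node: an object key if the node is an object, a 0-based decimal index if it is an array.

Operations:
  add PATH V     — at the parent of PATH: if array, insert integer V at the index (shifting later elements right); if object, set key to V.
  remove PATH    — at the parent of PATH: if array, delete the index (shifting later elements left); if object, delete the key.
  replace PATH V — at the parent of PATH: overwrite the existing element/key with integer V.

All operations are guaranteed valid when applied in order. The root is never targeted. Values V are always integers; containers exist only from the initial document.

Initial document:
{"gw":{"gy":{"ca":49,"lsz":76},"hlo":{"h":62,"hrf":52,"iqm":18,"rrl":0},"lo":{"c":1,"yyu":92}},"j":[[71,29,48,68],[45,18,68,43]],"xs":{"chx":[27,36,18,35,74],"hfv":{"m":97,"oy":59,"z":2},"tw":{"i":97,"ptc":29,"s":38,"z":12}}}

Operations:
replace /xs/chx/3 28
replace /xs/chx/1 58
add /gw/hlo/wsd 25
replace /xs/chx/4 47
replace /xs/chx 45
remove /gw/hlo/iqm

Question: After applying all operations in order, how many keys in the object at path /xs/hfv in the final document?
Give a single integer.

Answer: 3

Derivation:
After op 1 (replace /xs/chx/3 28): {"gw":{"gy":{"ca":49,"lsz":76},"hlo":{"h":62,"hrf":52,"iqm":18,"rrl":0},"lo":{"c":1,"yyu":92}},"j":[[71,29,48,68],[45,18,68,43]],"xs":{"chx":[27,36,18,28,74],"hfv":{"m":97,"oy":59,"z":2},"tw":{"i":97,"ptc":29,"s":38,"z":12}}}
After op 2 (replace /xs/chx/1 58): {"gw":{"gy":{"ca":49,"lsz":76},"hlo":{"h":62,"hrf":52,"iqm":18,"rrl":0},"lo":{"c":1,"yyu":92}},"j":[[71,29,48,68],[45,18,68,43]],"xs":{"chx":[27,58,18,28,74],"hfv":{"m":97,"oy":59,"z":2},"tw":{"i":97,"ptc":29,"s":38,"z":12}}}
After op 3 (add /gw/hlo/wsd 25): {"gw":{"gy":{"ca":49,"lsz":76},"hlo":{"h":62,"hrf":52,"iqm":18,"rrl":0,"wsd":25},"lo":{"c":1,"yyu":92}},"j":[[71,29,48,68],[45,18,68,43]],"xs":{"chx":[27,58,18,28,74],"hfv":{"m":97,"oy":59,"z":2},"tw":{"i":97,"ptc":29,"s":38,"z":12}}}
After op 4 (replace /xs/chx/4 47): {"gw":{"gy":{"ca":49,"lsz":76},"hlo":{"h":62,"hrf":52,"iqm":18,"rrl":0,"wsd":25},"lo":{"c":1,"yyu":92}},"j":[[71,29,48,68],[45,18,68,43]],"xs":{"chx":[27,58,18,28,47],"hfv":{"m":97,"oy":59,"z":2},"tw":{"i":97,"ptc":29,"s":38,"z":12}}}
After op 5 (replace /xs/chx 45): {"gw":{"gy":{"ca":49,"lsz":76},"hlo":{"h":62,"hrf":52,"iqm":18,"rrl":0,"wsd":25},"lo":{"c":1,"yyu":92}},"j":[[71,29,48,68],[45,18,68,43]],"xs":{"chx":45,"hfv":{"m":97,"oy":59,"z":2},"tw":{"i":97,"ptc":29,"s":38,"z":12}}}
After op 6 (remove /gw/hlo/iqm): {"gw":{"gy":{"ca":49,"lsz":76},"hlo":{"h":62,"hrf":52,"rrl":0,"wsd":25},"lo":{"c":1,"yyu":92}},"j":[[71,29,48,68],[45,18,68,43]],"xs":{"chx":45,"hfv":{"m":97,"oy":59,"z":2},"tw":{"i":97,"ptc":29,"s":38,"z":12}}}
Size at path /xs/hfv: 3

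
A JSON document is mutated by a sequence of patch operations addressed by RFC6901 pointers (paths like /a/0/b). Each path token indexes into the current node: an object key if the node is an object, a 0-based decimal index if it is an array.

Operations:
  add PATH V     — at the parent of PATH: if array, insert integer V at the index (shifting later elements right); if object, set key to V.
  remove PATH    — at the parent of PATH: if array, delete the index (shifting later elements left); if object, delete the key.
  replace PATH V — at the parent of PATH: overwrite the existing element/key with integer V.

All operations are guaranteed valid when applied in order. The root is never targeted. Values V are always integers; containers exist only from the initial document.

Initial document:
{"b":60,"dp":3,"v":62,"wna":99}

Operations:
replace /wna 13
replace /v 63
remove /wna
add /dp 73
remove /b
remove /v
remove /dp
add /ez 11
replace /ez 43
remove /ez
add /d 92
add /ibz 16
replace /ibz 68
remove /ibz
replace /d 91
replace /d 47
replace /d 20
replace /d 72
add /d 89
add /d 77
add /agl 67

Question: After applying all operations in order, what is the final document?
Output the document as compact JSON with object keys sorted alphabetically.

After op 1 (replace /wna 13): {"b":60,"dp":3,"v":62,"wna":13}
After op 2 (replace /v 63): {"b":60,"dp":3,"v":63,"wna":13}
After op 3 (remove /wna): {"b":60,"dp":3,"v":63}
After op 4 (add /dp 73): {"b":60,"dp":73,"v":63}
After op 5 (remove /b): {"dp":73,"v":63}
After op 6 (remove /v): {"dp":73}
After op 7 (remove /dp): {}
After op 8 (add /ez 11): {"ez":11}
After op 9 (replace /ez 43): {"ez":43}
After op 10 (remove /ez): {}
After op 11 (add /d 92): {"d":92}
After op 12 (add /ibz 16): {"d":92,"ibz":16}
After op 13 (replace /ibz 68): {"d":92,"ibz":68}
After op 14 (remove /ibz): {"d":92}
After op 15 (replace /d 91): {"d":91}
After op 16 (replace /d 47): {"d":47}
After op 17 (replace /d 20): {"d":20}
After op 18 (replace /d 72): {"d":72}
After op 19 (add /d 89): {"d":89}
After op 20 (add /d 77): {"d":77}
After op 21 (add /agl 67): {"agl":67,"d":77}

Answer: {"agl":67,"d":77}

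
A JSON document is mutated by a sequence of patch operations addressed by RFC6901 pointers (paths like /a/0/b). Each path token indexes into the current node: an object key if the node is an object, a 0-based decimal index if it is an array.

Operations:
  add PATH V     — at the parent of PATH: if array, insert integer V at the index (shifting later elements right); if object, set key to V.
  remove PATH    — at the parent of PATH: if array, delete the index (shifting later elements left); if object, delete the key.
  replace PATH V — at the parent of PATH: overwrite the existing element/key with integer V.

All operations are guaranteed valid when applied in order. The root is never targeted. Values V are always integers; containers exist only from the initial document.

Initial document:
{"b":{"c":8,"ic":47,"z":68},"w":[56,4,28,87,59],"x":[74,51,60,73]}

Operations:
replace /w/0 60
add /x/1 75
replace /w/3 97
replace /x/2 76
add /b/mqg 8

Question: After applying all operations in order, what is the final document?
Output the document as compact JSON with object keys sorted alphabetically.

After op 1 (replace /w/0 60): {"b":{"c":8,"ic":47,"z":68},"w":[60,4,28,87,59],"x":[74,51,60,73]}
After op 2 (add /x/1 75): {"b":{"c":8,"ic":47,"z":68},"w":[60,4,28,87,59],"x":[74,75,51,60,73]}
After op 3 (replace /w/3 97): {"b":{"c":8,"ic":47,"z":68},"w":[60,4,28,97,59],"x":[74,75,51,60,73]}
After op 4 (replace /x/2 76): {"b":{"c":8,"ic":47,"z":68},"w":[60,4,28,97,59],"x":[74,75,76,60,73]}
After op 5 (add /b/mqg 8): {"b":{"c":8,"ic":47,"mqg":8,"z":68},"w":[60,4,28,97,59],"x":[74,75,76,60,73]}

Answer: {"b":{"c":8,"ic":47,"mqg":8,"z":68},"w":[60,4,28,97,59],"x":[74,75,76,60,73]}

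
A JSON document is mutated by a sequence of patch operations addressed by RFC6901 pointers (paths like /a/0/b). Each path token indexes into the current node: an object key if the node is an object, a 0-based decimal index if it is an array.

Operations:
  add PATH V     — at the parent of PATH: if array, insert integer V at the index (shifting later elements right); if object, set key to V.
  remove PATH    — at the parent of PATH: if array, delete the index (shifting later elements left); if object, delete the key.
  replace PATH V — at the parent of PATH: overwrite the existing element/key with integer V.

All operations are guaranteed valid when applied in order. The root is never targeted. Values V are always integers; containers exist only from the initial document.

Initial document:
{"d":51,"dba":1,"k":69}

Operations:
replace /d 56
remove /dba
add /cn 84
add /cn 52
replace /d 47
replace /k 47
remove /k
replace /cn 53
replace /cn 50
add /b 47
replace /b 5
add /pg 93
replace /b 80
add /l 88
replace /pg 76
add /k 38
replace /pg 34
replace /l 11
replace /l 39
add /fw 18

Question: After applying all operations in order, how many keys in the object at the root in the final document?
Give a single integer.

After op 1 (replace /d 56): {"d":56,"dba":1,"k":69}
After op 2 (remove /dba): {"d":56,"k":69}
After op 3 (add /cn 84): {"cn":84,"d":56,"k":69}
After op 4 (add /cn 52): {"cn":52,"d":56,"k":69}
After op 5 (replace /d 47): {"cn":52,"d":47,"k":69}
After op 6 (replace /k 47): {"cn":52,"d":47,"k":47}
After op 7 (remove /k): {"cn":52,"d":47}
After op 8 (replace /cn 53): {"cn":53,"d":47}
After op 9 (replace /cn 50): {"cn":50,"d":47}
After op 10 (add /b 47): {"b":47,"cn":50,"d":47}
After op 11 (replace /b 5): {"b":5,"cn":50,"d":47}
After op 12 (add /pg 93): {"b":5,"cn":50,"d":47,"pg":93}
After op 13 (replace /b 80): {"b":80,"cn":50,"d":47,"pg":93}
After op 14 (add /l 88): {"b":80,"cn":50,"d":47,"l":88,"pg":93}
After op 15 (replace /pg 76): {"b":80,"cn":50,"d":47,"l":88,"pg":76}
After op 16 (add /k 38): {"b":80,"cn":50,"d":47,"k":38,"l":88,"pg":76}
After op 17 (replace /pg 34): {"b":80,"cn":50,"d":47,"k":38,"l":88,"pg":34}
After op 18 (replace /l 11): {"b":80,"cn":50,"d":47,"k":38,"l":11,"pg":34}
After op 19 (replace /l 39): {"b":80,"cn":50,"d":47,"k":38,"l":39,"pg":34}
After op 20 (add /fw 18): {"b":80,"cn":50,"d":47,"fw":18,"k":38,"l":39,"pg":34}
Size at the root: 7

Answer: 7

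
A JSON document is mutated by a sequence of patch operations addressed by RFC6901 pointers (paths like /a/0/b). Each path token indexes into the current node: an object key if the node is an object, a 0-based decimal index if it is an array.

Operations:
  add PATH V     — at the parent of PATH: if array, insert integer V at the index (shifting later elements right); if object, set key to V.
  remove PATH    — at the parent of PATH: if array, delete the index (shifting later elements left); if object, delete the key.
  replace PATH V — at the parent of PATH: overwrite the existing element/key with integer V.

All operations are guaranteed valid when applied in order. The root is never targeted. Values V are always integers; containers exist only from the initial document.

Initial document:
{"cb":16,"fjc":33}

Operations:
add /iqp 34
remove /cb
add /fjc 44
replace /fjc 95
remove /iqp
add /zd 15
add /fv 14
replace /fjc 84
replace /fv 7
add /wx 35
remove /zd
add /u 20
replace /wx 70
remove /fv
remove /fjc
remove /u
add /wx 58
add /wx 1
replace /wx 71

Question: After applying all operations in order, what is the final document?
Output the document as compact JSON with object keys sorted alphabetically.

After op 1 (add /iqp 34): {"cb":16,"fjc":33,"iqp":34}
After op 2 (remove /cb): {"fjc":33,"iqp":34}
After op 3 (add /fjc 44): {"fjc":44,"iqp":34}
After op 4 (replace /fjc 95): {"fjc":95,"iqp":34}
After op 5 (remove /iqp): {"fjc":95}
After op 6 (add /zd 15): {"fjc":95,"zd":15}
After op 7 (add /fv 14): {"fjc":95,"fv":14,"zd":15}
After op 8 (replace /fjc 84): {"fjc":84,"fv":14,"zd":15}
After op 9 (replace /fv 7): {"fjc":84,"fv":7,"zd":15}
After op 10 (add /wx 35): {"fjc":84,"fv":7,"wx":35,"zd":15}
After op 11 (remove /zd): {"fjc":84,"fv":7,"wx":35}
After op 12 (add /u 20): {"fjc":84,"fv":7,"u":20,"wx":35}
After op 13 (replace /wx 70): {"fjc":84,"fv":7,"u":20,"wx":70}
After op 14 (remove /fv): {"fjc":84,"u":20,"wx":70}
After op 15 (remove /fjc): {"u":20,"wx":70}
After op 16 (remove /u): {"wx":70}
After op 17 (add /wx 58): {"wx":58}
After op 18 (add /wx 1): {"wx":1}
After op 19 (replace /wx 71): {"wx":71}

Answer: {"wx":71}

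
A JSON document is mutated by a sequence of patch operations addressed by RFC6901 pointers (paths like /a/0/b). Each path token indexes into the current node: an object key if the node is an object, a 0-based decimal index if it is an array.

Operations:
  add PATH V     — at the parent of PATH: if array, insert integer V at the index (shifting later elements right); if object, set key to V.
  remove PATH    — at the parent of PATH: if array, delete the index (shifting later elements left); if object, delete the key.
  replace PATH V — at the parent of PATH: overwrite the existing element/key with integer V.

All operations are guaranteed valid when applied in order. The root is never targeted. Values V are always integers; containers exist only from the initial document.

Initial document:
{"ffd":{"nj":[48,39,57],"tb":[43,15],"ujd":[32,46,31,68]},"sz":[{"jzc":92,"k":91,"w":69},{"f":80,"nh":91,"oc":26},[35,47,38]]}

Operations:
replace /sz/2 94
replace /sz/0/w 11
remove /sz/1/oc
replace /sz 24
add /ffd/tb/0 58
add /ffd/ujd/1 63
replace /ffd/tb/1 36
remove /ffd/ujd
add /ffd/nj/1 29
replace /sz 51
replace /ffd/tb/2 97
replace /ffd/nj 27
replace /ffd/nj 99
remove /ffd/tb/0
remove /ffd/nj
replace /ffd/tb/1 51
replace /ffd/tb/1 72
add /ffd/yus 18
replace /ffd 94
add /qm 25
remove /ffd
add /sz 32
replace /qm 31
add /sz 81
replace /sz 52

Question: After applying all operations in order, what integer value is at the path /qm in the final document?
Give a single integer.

After op 1 (replace /sz/2 94): {"ffd":{"nj":[48,39,57],"tb":[43,15],"ujd":[32,46,31,68]},"sz":[{"jzc":92,"k":91,"w":69},{"f":80,"nh":91,"oc":26},94]}
After op 2 (replace /sz/0/w 11): {"ffd":{"nj":[48,39,57],"tb":[43,15],"ujd":[32,46,31,68]},"sz":[{"jzc":92,"k":91,"w":11},{"f":80,"nh":91,"oc":26},94]}
After op 3 (remove /sz/1/oc): {"ffd":{"nj":[48,39,57],"tb":[43,15],"ujd":[32,46,31,68]},"sz":[{"jzc":92,"k":91,"w":11},{"f":80,"nh":91},94]}
After op 4 (replace /sz 24): {"ffd":{"nj":[48,39,57],"tb":[43,15],"ujd":[32,46,31,68]},"sz":24}
After op 5 (add /ffd/tb/0 58): {"ffd":{"nj":[48,39,57],"tb":[58,43,15],"ujd":[32,46,31,68]},"sz":24}
After op 6 (add /ffd/ujd/1 63): {"ffd":{"nj":[48,39,57],"tb":[58,43,15],"ujd":[32,63,46,31,68]},"sz":24}
After op 7 (replace /ffd/tb/1 36): {"ffd":{"nj":[48,39,57],"tb":[58,36,15],"ujd":[32,63,46,31,68]},"sz":24}
After op 8 (remove /ffd/ujd): {"ffd":{"nj":[48,39,57],"tb":[58,36,15]},"sz":24}
After op 9 (add /ffd/nj/1 29): {"ffd":{"nj":[48,29,39,57],"tb":[58,36,15]},"sz":24}
After op 10 (replace /sz 51): {"ffd":{"nj":[48,29,39,57],"tb":[58,36,15]},"sz":51}
After op 11 (replace /ffd/tb/2 97): {"ffd":{"nj":[48,29,39,57],"tb":[58,36,97]},"sz":51}
After op 12 (replace /ffd/nj 27): {"ffd":{"nj":27,"tb":[58,36,97]},"sz":51}
After op 13 (replace /ffd/nj 99): {"ffd":{"nj":99,"tb":[58,36,97]},"sz":51}
After op 14 (remove /ffd/tb/0): {"ffd":{"nj":99,"tb":[36,97]},"sz":51}
After op 15 (remove /ffd/nj): {"ffd":{"tb":[36,97]},"sz":51}
After op 16 (replace /ffd/tb/1 51): {"ffd":{"tb":[36,51]},"sz":51}
After op 17 (replace /ffd/tb/1 72): {"ffd":{"tb":[36,72]},"sz":51}
After op 18 (add /ffd/yus 18): {"ffd":{"tb":[36,72],"yus":18},"sz":51}
After op 19 (replace /ffd 94): {"ffd":94,"sz":51}
After op 20 (add /qm 25): {"ffd":94,"qm":25,"sz":51}
After op 21 (remove /ffd): {"qm":25,"sz":51}
After op 22 (add /sz 32): {"qm":25,"sz":32}
After op 23 (replace /qm 31): {"qm":31,"sz":32}
After op 24 (add /sz 81): {"qm":31,"sz":81}
After op 25 (replace /sz 52): {"qm":31,"sz":52}
Value at /qm: 31

Answer: 31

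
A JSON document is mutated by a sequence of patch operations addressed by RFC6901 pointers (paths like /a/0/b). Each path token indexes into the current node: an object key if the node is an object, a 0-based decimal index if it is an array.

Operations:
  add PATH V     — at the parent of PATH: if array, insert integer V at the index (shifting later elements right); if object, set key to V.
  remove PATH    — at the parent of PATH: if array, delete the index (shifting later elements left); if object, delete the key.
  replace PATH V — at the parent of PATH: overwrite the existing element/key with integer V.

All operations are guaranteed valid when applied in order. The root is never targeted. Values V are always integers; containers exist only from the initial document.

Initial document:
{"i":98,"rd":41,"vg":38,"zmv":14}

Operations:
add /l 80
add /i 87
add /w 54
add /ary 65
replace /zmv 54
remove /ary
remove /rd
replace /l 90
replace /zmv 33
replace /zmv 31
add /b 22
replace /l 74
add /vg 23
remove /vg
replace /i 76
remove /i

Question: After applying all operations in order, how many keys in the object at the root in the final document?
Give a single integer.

After op 1 (add /l 80): {"i":98,"l":80,"rd":41,"vg":38,"zmv":14}
After op 2 (add /i 87): {"i":87,"l":80,"rd":41,"vg":38,"zmv":14}
After op 3 (add /w 54): {"i":87,"l":80,"rd":41,"vg":38,"w":54,"zmv":14}
After op 4 (add /ary 65): {"ary":65,"i":87,"l":80,"rd":41,"vg":38,"w":54,"zmv":14}
After op 5 (replace /zmv 54): {"ary":65,"i":87,"l":80,"rd":41,"vg":38,"w":54,"zmv":54}
After op 6 (remove /ary): {"i":87,"l":80,"rd":41,"vg":38,"w":54,"zmv":54}
After op 7 (remove /rd): {"i":87,"l":80,"vg":38,"w":54,"zmv":54}
After op 8 (replace /l 90): {"i":87,"l":90,"vg":38,"w":54,"zmv":54}
After op 9 (replace /zmv 33): {"i":87,"l":90,"vg":38,"w":54,"zmv":33}
After op 10 (replace /zmv 31): {"i":87,"l":90,"vg":38,"w":54,"zmv":31}
After op 11 (add /b 22): {"b":22,"i":87,"l":90,"vg":38,"w":54,"zmv":31}
After op 12 (replace /l 74): {"b":22,"i":87,"l":74,"vg":38,"w":54,"zmv":31}
After op 13 (add /vg 23): {"b":22,"i":87,"l":74,"vg":23,"w":54,"zmv":31}
After op 14 (remove /vg): {"b":22,"i":87,"l":74,"w":54,"zmv":31}
After op 15 (replace /i 76): {"b":22,"i":76,"l":74,"w":54,"zmv":31}
After op 16 (remove /i): {"b":22,"l":74,"w":54,"zmv":31}
Size at the root: 4

Answer: 4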